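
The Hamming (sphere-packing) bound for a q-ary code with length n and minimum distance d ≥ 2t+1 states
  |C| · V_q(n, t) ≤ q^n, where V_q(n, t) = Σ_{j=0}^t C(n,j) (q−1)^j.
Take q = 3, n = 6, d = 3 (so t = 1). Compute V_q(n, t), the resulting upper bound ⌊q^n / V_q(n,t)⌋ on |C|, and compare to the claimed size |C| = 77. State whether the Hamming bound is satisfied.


V_q(n, t) = 13, q^n = 729, Hamming bound = 56, |C| = 77 > bound (violated).

Step 1: Compute V_q(n, t) = Σ_{j=0}^1 C(n, j) (q−1)^j.
  j = 0: C(6,0)·(2)^0 = 1·1 = 1.
  j = 1: C(6,1)·(2)^1 = 6·2 = 12.
  V_q(n, t) = 1 + 12 = 13.
Step 2: q^n = 3^6 = 729.
Step 3: Hamming bound ⌊q^n / V_q(n,t)⌋ = ⌊729/13⌋ = 56.
Step 4: Compare |C| = 77 to 56: violated.
The claimed |C| lies above the Hamming bound, so no 3-ary code of length 6 with d ≥ 3 can have 77 codewords.


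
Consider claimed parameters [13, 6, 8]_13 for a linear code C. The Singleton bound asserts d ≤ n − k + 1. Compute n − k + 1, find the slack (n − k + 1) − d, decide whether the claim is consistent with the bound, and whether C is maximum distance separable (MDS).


Singleton RHS = n − k + 1 = 8, slack = 0, bound satisfied, MDS.

Singleton bound: d ≤ n − k + 1.
Here n = 13, k = 6, so n − k + 1 = 8.
Given d = 8, check d ≤ 8: YES.
Slack = (n − k + 1) − d = 0.
The code is MDS (slack = 0).
Description: the claimed parameters are [13, 6, 8]_13; such a code would be MDS (meets Singleton bound).


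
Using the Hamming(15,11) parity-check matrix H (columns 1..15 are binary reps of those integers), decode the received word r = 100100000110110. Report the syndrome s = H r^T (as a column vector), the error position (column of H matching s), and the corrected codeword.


s = (0, 1, 1, 1)^T, error position = 7, corrected codeword c = 100100100110110

Compute s = H r^T mod 2 one row at a time:
  s_1 = 0 + 0 + 1 + 1 + 0 + 1 + 1 + 0 = 4 ≡ 0 (mod 2).
  s_2 = 1 + 0 + 0 + 0 + 0 + 1 + 1 + 0 = 3 ≡ 1 (mod 2).
  s_3 = 0 + 0 + 0 + 0 + 1 + 1 + 1 + 0 = 3 ≡ 1 (mod 2).
  s_4 = 1 + 0 + 0 + 0 + 0 + 1 + 1 + 0 = 3 ≡ 1 (mod 2).
s = (0, 1, 1, 1)^T — this equals column 7 of H (binary 0111), so error is at position 7.
Correct: flip bit 7 of r = 100100000110110 to get c = 100100100110110.


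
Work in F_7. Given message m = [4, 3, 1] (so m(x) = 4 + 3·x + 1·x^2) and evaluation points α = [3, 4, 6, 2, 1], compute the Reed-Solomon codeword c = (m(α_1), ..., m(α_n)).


c = [1, 4, 2, 0, 1]

Message polynomial: m(x) = 4 + 3·x + 1·x^2 (mod 7).
For each evaluation point α_i, compute m(α_i) mod 7:
  α_1 = 3: Horner steps 1 → 6 → 1, so m(3) = 1.
  α_2 = 4: Horner steps 1 → 0 → 4, so m(4) = 4.
  α_3 = 6: Horner steps 1 → 2 → 2, so m(6) = 2.
  α_4 = 2: Horner steps 1 → 5 → 0, so m(2) = 0.
  α_5 = 1: Horner steps 1 → 4 → 1, so m(1) = 1.
Codeword c = [1, 4, 2, 0, 1] ∈ F_7^5.


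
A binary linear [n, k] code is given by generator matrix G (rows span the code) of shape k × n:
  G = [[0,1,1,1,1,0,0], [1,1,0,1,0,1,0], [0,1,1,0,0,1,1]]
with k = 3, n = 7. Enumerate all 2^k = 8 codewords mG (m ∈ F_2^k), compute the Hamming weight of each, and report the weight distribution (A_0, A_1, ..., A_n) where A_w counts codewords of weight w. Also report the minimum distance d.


Weight distribution: A_0 = 1, A_4 = 7. Minimum distance d = 4.

Enumerate all 2^3 = 8 messages m ∈ F_2^3.
For each, compute codeword c = mG in F_2^7, then tally its weight.
  m = 000 → c = 0000000, weight = 0.
  m = 100 → c = 0111100, weight = 4.
  m = 010 → c = 1101010, weight = 4.
  m = 110 → c = 1010110, weight = 4.
  m = 001 → c = 0110011, weight = 4.
  m = 101 → c = 0001111, weight = 4.
  m = 011 → c = 1011001, weight = 4.
  m = 111 → c = 1100101, weight = 4.
Tally weights:
  weight 0: 1 codewords.
  weight 4: 7 codewords.
Minimum distance d = smallest w > 0 with A_w > 0 = 4.
Sanity: Σ A_w = 8 = 2^3 = 8 ✓.


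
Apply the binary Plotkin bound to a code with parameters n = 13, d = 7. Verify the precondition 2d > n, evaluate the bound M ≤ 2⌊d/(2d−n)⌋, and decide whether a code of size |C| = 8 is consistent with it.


Plotkin bound M ≤ 14; given |C| = 8 ≤ bound (satisfied).

Check applicability: 2d = 14, n = 13.
2d − n = 1 > 0, so Plotkin applies.
Compute d/(2d−n) = 7/1 ≈ 7.0000.
⌊d/(2d−n)⌋ = 7.
Plotkin bound: M ≤ 2·7 = 14.
Given |C| = 8, check: satisfied.
This |C| is below the Plotkin bound.


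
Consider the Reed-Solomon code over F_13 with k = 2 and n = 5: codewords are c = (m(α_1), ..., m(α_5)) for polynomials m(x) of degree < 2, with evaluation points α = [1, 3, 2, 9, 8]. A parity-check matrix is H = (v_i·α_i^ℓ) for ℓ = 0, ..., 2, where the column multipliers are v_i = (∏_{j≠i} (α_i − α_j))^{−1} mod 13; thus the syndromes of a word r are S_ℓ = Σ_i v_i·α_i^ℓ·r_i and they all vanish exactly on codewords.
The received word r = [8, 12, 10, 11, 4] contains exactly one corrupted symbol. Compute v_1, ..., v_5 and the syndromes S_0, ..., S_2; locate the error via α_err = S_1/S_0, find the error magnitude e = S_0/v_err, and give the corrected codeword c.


S = (9, 7, 4), error at position 5, error magnitude e = 8, c = [8, 12, 10, 11, 9].

Step 1: column multipliers v_i = (∏_{j≠i}(α_i − α_j))^{−1} mod 13.
  i = 1 (α = 1): (1−3)(1−2)(1−9)(1−8) = (−2)·(−1)·(−8)·(−7) = 112 ≡ 8, so v_1 = 8^{−1} = 5 (mod 13).
  i = 2 (α = 3): (3−1)(3−2)(3−9)(3−8) = 2·1·(−6)·(−5) = 60 ≡ 8, so v_2 = 8^{−1} = 5 (mod 13).
  i = 3 (α = 2): (2−1)(2−3)(2−9)(2−8) = 1·(−1)·(−7)·(−6) = −42 ≡ 10, so v_3 = 10^{−1} = 4 (mod 13).
  i = 4 (α = 9): (9−1)(9−3)(9−2)(9−8) = 8·6·7·1 = 336 ≡ 11, so v_4 = 11^{−1} = 6 (mod 13).
  i = 5 (α = 8): (8−1)(8−3)(8−2)(8−9) = 7·5·6·(−1) = −210 ≡ 11, so v_5 = 11^{−1} = 6 (mod 13).
  v = [5, 5, 4, 6, 6].
Step 2: syndromes of r = [8, 12, 10, 11, 4] (all sums mod 13).
  S_0 = Σ v_i r_i = 5·8 + 5·12 + 4·10 + 6·11 + 6·4 = 230 ≡ 9.
  S_1 = Σ v_i α_i r_i = 5·1·8 + 5·3·12 + 4·2·10 + 6·9·11 + 6·8·4 = 1086 ≡ 7.
  α_i^2 mod 13 = [1, 9, 4, 3, 12].
  S_2 = Σ v_i α_i^2 r_i = 5·1·8 + 5·9·12 + 4·4·10 + 6·3·11 + 6·12·4 = 1226 ≡ 4.
  S = (9, 7, 4) ≠ 0, so r is not a codeword (an error is present).
Step 3: locate the error. For a single error e at position i, S_ℓ = v_i·e·α_i^ℓ, so α_err = S_1/S_0.
  S_0^{−1} = 9^{−1} = 3 (mod 13), so α_err = 7·3 = 21 ≡ 8 = α_5. Error position i = 5.
  Consistency check: S_2/S_1 = 4·2 = 8 ≡ 8 = α_err ✓ (single-error assumption holds).
Step 4: error magnitude e = S_0/v_5 = S_0·∏_{j≠5}(α_5 − α_j) = 9·11 = 99 ≡ 8 (mod 13).
Step 5: correct position 5: c_5 = r_5 − e = 4 − 8 ≡ 9 (mod 13). Hence c = [8, 12, 10, 11, 9].
  Check: interpolating c through the α_i gives m(x) = 6 + 2·x (degree < 2) with m(α_i) = c_i for every i, so c is indeed a codeword.


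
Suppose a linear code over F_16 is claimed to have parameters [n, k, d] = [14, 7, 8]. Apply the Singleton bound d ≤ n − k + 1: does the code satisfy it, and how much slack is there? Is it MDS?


Singleton RHS = n − k + 1 = 8, slack = 0, bound satisfied, MDS.

Singleton bound: d ≤ n − k + 1.
Here n = 14, k = 7, so n − k + 1 = 8.
Given d = 8, check d ≤ 8: YES.
Slack = (n − k + 1) − d = 0.
The code is MDS (slack = 0).
Description: the claimed parameters are [14, 7, 8]_16; such a code would be MDS (meets Singleton bound).


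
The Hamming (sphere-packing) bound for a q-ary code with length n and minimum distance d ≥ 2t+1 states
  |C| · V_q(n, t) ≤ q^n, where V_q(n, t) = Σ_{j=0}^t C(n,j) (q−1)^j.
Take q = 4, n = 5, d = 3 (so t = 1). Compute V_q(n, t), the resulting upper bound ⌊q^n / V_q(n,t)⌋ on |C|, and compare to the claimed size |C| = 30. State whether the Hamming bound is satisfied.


V_q(n, t) = 16, q^n = 1024, Hamming bound = 64, |C| = 30 ≤ bound (satisfied).

Step 1: Compute V_q(n, t) = Σ_{j=0}^1 C(n, j) (q−1)^j.
  j = 0: C(5,0)·(3)^0 = 1·1 = 1.
  j = 1: C(5,1)·(3)^1 = 5·3 = 15.
  V_q(n, t) = 1 + 15 = 16.
Step 2: q^n = 4^5 = 1024.
Step 3: Hamming bound ⌊q^n / V_q(n,t)⌋ = ⌊1024/16⌋ = 64.
Step 4: Compare |C| = 30 to 64: satisfied.
The claimed |C| lies below the Hamming bound.


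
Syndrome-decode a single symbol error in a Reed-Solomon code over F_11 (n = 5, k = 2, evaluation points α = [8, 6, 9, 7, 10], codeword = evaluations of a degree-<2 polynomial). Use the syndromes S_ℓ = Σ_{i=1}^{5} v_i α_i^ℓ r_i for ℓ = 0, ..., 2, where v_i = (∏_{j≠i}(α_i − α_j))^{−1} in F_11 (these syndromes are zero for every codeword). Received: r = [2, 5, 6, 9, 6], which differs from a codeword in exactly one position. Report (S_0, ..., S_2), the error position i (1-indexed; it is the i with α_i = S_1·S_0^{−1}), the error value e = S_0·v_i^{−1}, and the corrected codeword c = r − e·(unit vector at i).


S = (9, 2, 9), error at position 5, error magnitude e = 7, c = [2, 5, 6, 9, 10].

Step 1: column multipliers v_i = (∏_{j≠i}(α_i − α_j))^{−1} mod 11.
  i = 1 (α = 8): (8−6)(8−9)(8−7)(8−10) = 2·(−1)·1·(−2) = 4 ≡ 4, so v_1 = 4^{−1} = 3 (mod 11).
  i = 2 (α = 6): (6−8)(6−9)(6−7)(6−10) = (−2)·(−3)·(−1)·(−4) = 24 ≡ 2, so v_2 = 2^{−1} = 6 (mod 11).
  i = 3 (α = 9): (9−8)(9−6)(9−7)(9−10) = 1·3·2·(−1) = −6 ≡ 5, so v_3 = 5^{−1} = 9 (mod 11).
  i = 4 (α = 7): (7−8)(7−6)(7−9)(7−10) = (−1)·1·(−2)·(−3) = −6 ≡ 5, so v_4 = 5^{−1} = 9 (mod 11).
  i = 5 (α = 10): (10−8)(10−6)(10−9)(10−7) = 2·4·1·3 = 24 ≡ 2, so v_5 = 2^{−1} = 6 (mod 11).
  v = [3, 6, 9, 9, 6].
Step 2: syndromes of r = [2, 5, 6, 9, 6] (all sums mod 11).
  S_0 = Σ v_i r_i = 3·2 + 6·5 + 9·6 + 9·9 + 6·6 = 207 ≡ 9.
  S_1 = Σ v_i α_i r_i = 3·8·2 + 6·6·5 + 9·9·6 + 9·7·9 + 6·10·6 = 1641 ≡ 2.
  α_i^2 mod 11 = [9, 3, 4, 5, 1].
  S_2 = Σ v_i α_i^2 r_i = 3·9·2 + 6·3·5 + 9·4·6 + 9·5·9 + 6·1·6 = 801 ≡ 9.
  S = (9, 2, 9) ≠ 0, so r is not a codeword (an error is present).
Step 3: locate the error. For a single error e at position i, S_ℓ = v_i·e·α_i^ℓ, so α_err = S_1/S_0.
  S_0^{−1} = 9^{−1} = 5 (mod 11), so α_err = 2·5 = 10 ≡ 10 = α_5. Error position i = 5.
  Consistency check: S_2/S_1 = 9·6 = 54 ≡ 10 = α_err ✓ (single-error assumption holds).
Step 4: error magnitude e = S_0/v_5 = S_0·∏_{j≠5}(α_5 − α_j) = 9·2 = 18 ≡ 7 (mod 11).
Step 5: correct position 5: c_5 = r_5 − e = 6 − 7 ≡ 10 (mod 11). Hence c = [2, 5, 6, 9, 10].
  Check: interpolating c through the α_i gives m(x) = 3 + 4·x (degree < 2) with m(α_i) = c_i for every i, so c is indeed a codeword.


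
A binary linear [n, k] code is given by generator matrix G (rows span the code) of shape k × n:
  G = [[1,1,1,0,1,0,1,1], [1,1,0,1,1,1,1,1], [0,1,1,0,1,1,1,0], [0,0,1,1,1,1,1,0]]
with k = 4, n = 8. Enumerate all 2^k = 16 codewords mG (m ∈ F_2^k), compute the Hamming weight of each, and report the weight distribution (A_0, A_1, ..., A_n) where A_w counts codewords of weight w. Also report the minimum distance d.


Weight distribution: A_0 = 1, A_2 = 2, A_3 = 3, A_4 = 3, A_5 = 4, A_6 = 2, A_7 = 1. Minimum distance d = 2.

Enumerate all 2^4 = 16 messages m ∈ F_2^4.
For each, compute codeword c = mG in F_2^8, then tally its weight.
  m = 0000 → c = 00000000, weight = 0.
  m = 1000 → c = 11101011, weight = 6.
  m = 0100 → c = 11011111, weight = 7.
  m = 1100 → c = 00110100, weight = 3.
  m = 0010 → c = 01101110, weight = 5.
  m = 1010 → c = 10000101, weight = 3.
  m = 0110 → c = 10110001, weight = 4.
  m = 1110 → c = 01011010, weight = 4.
  m = 0001 → c = 00111110, weight = 5.
  m = 1001 → c = 11010101, weight = 5.
  m = 0101 → c = 11100001, weight = 4.
  m = 1101 → c = 00001010, weight = 2.
  m = 0011 → c = 01010000, weight = 2.
  m = 1011 → c = 10111011, weight = 6.
  m = 0111 → c = 10001111, weight = 5.
  m = 1111 → c = 01100100, weight = 3.
Tally weights:
  weight 0: 1 codewords.
  weight 2: 2 codewords.
  weight 3: 3 codewords.
  weight 4: 3 codewords.
  weight 5: 4 codewords.
  weight 6: 2 codewords.
  weight 7: 1 codewords.
Minimum distance d = smallest w > 0 with A_w > 0 = 2.
Sanity: Σ A_w = 16 = 2^4 = 16 ✓.


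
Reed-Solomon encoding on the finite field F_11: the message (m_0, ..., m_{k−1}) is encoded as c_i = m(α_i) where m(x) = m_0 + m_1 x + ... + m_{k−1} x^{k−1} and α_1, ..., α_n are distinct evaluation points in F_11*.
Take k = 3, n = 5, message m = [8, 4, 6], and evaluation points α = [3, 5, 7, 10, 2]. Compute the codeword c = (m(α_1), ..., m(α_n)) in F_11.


c = [8, 2, 0, 10, 7]

Message polynomial: m(x) = 8 + 4·x + 6·x^2 (mod 11).
For each evaluation point α_i, compute m(α_i) mod 11:
  α_1 = 3: Horner steps 6 → 0 → 8, so m(3) = 8.
  α_2 = 5: Horner steps 6 → 1 → 2, so m(5) = 2.
  α_3 = 7: Horner steps 6 → 2 → 0, so m(7) = 0.
  α_4 = 10: Horner steps 6 → 9 → 10, so m(10) = 10.
  α_5 = 2: Horner steps 6 → 5 → 7, so m(2) = 7.
Codeword c = [8, 2, 0, 10, 7] ∈ F_11^5.


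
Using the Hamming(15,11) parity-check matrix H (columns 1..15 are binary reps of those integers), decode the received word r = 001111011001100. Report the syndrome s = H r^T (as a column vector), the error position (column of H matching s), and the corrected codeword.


s = (0, 1, 0, 0)^T, error position = 4, corrected codeword c = 001011011001100

Compute s = H r^T mod 2 one row at a time:
  s_1 = 1 + 1 + 0 + 0 + 1 + 1 + 0 + 0 = 4 ≡ 0 (mod 2).
  s_2 = 1 + 1 + 1 + 0 + 1 + 1 + 0 + 0 = 5 ≡ 1 (mod 2).
  s_3 = 0 + 1 + 1 + 0 + 0 + 0 + 0 + 0 = 2 ≡ 0 (mod 2).
  s_4 = 0 + 1 + 1 + 0 + 1 + 0 + 1 + 0 = 4 ≡ 0 (mod 2).
s = (0, 1, 0, 0)^T — this equals column 4 of H (binary 0100), so error is at position 4.
Correct: flip bit 4 of r = 001111011001100 to get c = 001011011001100.


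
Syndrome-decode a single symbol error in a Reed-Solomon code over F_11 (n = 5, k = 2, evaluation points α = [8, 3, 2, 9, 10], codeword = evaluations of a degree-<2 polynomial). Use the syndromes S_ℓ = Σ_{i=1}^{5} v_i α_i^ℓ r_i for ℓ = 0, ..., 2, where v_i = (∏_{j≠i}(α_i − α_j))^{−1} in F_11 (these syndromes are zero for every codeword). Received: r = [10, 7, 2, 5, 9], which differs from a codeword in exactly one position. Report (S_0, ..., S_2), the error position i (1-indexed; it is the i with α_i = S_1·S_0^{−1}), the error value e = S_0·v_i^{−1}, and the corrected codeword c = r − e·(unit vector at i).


S = (6, 10, 2), error at position 4, error magnitude e = 1, c = [10, 7, 2, 4, 9].

Step 1: column multipliers v_i = (∏_{j≠i}(α_i − α_j))^{−1} mod 11.
  i = 1 (α = 8): (8−3)(8−2)(8−9)(8−10) = 5·6·(−1)·(−2) = 60 ≡ 5, so v_1 = 5^{−1} = 9 (mod 11).
  i = 2 (α = 3): (3−8)(3−2)(3−9)(3−10) = (−5)·1·(−6)·(−7) = −210 ≡ 10, so v_2 = 10^{−1} = 10 (mod 11).
  i = 3 (α = 2): (2−8)(2−3)(2−9)(2−10) = (−6)·(−1)·(−7)·(−8) = 336 ≡ 6, so v_3 = 6^{−1} = 2 (mod 11).
  i = 4 (α = 9): (9−8)(9−3)(9−2)(9−10) = 1·6·7·(−1) = −42 ≡ 2, so v_4 = 2^{−1} = 6 (mod 11).
  i = 5 (α = 10): (10−8)(10−3)(10−2)(10−9) = 2·7·8·1 = 112 ≡ 2, so v_5 = 2^{−1} = 6 (mod 11).
  v = [9, 10, 2, 6, 6].
Step 2: syndromes of r = [10, 7, 2, 5, 9] (all sums mod 11).
  S_0 = Σ v_i r_i = 9·10 + 10·7 + 2·2 + 6·5 + 6·9 = 248 ≡ 6.
  S_1 = Σ v_i α_i r_i = 9·8·10 + 10·3·7 + 2·2·2 + 6·9·5 + 6·10·9 = 1748 ≡ 10.
  α_i^2 mod 11 = [9, 9, 4, 4, 1].
  S_2 = Σ v_i α_i^2 r_i = 9·9·10 + 10·9·7 + 2·4·2 + 6·4·5 + 6·1·9 = 1630 ≡ 2.
  S = (6, 10, 2) ≠ 0, so r is not a codeword (an error is present).
Step 3: locate the error. For a single error e at position i, S_ℓ = v_i·e·α_i^ℓ, so α_err = S_1/S_0.
  S_0^{−1} = 6^{−1} = 2 (mod 11), so α_err = 10·2 = 20 ≡ 9 = α_4. Error position i = 4.
  Consistency check: S_2/S_1 = 2·10 = 20 ≡ 9 = α_err ✓ (single-error assumption holds).
Step 4: error magnitude e = S_0/v_4 = S_0·∏_{j≠4}(α_4 − α_j) = 6·2 = 12 ≡ 1 (mod 11).
Step 5: correct position 4: c_4 = r_4 − e = 5 − 1 ≡ 4 (mod 11). Hence c = [10, 7, 2, 4, 9].
  Check: interpolating c through the α_i gives m(x) = 3 + 5·x (degree < 2) with m(α_i) = c_i for every i, so c is indeed a codeword.


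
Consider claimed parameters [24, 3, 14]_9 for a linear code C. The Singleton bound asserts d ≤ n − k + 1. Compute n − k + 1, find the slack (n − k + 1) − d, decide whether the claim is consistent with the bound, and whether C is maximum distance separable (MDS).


Singleton RHS = n − k + 1 = 22, slack = 8, bound satisfied, not MDS.

Singleton bound: d ≤ n − k + 1.
Here n = 24, k = 3, so n − k + 1 = 22.
Given d = 14, check d ≤ 22: YES.
Slack = (n − k + 1) − d = 8.
The code is NOT MDS (slack = 8 > 0).
Description: the claimed parameters are [24, 3, 14]_9; such a code would be non-MDS.


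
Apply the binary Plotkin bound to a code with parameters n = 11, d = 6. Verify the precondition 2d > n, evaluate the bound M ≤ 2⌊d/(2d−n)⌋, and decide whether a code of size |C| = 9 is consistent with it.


Plotkin bound M ≤ 12; given |C| = 9 ≤ bound (satisfied).

Check applicability: 2d = 12, n = 11.
2d − n = 1 > 0, so Plotkin applies.
Compute d/(2d−n) = 6/1 ≈ 6.0000.
⌊d/(2d−n)⌋ = 6.
Plotkin bound: M ≤ 2·6 = 12.
Given |C| = 9, check: satisfied.
This |C| is below the Plotkin bound.


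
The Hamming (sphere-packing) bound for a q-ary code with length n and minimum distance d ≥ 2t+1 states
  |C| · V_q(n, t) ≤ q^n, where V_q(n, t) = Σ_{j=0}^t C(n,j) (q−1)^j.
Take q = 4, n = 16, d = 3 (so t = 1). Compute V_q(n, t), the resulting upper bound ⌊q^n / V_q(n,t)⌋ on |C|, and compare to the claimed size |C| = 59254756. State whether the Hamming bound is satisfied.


V_q(n, t) = 49, q^n = 4294967296, Hamming bound = 87652393, |C| = 59254756 ≤ bound (satisfied).

Step 1: Compute V_q(n, t) = Σ_{j=0}^1 C(n, j) (q−1)^j.
  j = 0: C(16,0)·(3)^0 = 1·1 = 1.
  j = 1: C(16,1)·(3)^1 = 16·3 = 48.
  V_q(n, t) = 1 + 48 = 49.
Step 2: q^n = 4^16 = 4294967296.
Step 3: Hamming bound ⌊q^n / V_q(n,t)⌋ = ⌊4294967296/49⌋ = 87652393.
Step 4: Compare |C| = 59254756 to 87652393: satisfied.
The claimed |C| lies below the Hamming bound.


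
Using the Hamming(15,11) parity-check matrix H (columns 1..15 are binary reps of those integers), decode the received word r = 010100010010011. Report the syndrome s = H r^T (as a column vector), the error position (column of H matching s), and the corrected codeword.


s = (0, 1, 0, 0)^T, error position = 4, corrected codeword c = 010000010010011

Compute s = H r^T mod 2 one row at a time:
  s_1 = 1 + 0 + 0 + 1 + 0 + 0 + 1 + 1 = 4 ≡ 0 (mod 2).
  s_2 = 1 + 0 + 0 + 0 + 0 + 0 + 1 + 1 = 3 ≡ 1 (mod 2).
  s_3 = 1 + 0 + 0 + 0 + 0 + 1 + 1 + 1 = 4 ≡ 0 (mod 2).
  s_4 = 0 + 0 + 0 + 0 + 0 + 1 + 0 + 1 = 2 ≡ 0 (mod 2).
s = (0, 1, 0, 0)^T — this equals column 4 of H (binary 0100), so error is at position 4.
Correct: flip bit 4 of r = 010100010010011 to get c = 010000010010011.


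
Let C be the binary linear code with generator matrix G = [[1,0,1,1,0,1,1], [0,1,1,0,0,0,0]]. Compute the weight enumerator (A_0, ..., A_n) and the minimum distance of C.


Weight distribution: A_0 = 1, A_2 = 1, A_5 = 2. Minimum distance d = 2.

Enumerate all 2^2 = 4 messages m ∈ F_2^2.
For each, compute codeword c = mG in F_2^7, then tally its weight.
  m = 00 → c = 0000000, weight = 0.
  m = 10 → c = 1011011, weight = 5.
  m = 01 → c = 0110000, weight = 2.
  m = 11 → c = 1101011, weight = 5.
Tally weights:
  weight 0: 1 codewords.
  weight 2: 1 codewords.
  weight 5: 2 codewords.
Minimum distance d = smallest w > 0 with A_w > 0 = 2.
Sanity: Σ A_w = 4 = 2^2 = 4 ✓.


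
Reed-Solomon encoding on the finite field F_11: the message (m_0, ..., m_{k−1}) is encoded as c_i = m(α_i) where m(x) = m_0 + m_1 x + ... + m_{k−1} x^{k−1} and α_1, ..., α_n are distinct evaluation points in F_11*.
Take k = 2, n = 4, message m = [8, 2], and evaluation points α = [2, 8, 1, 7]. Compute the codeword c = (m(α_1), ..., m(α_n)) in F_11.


c = [1, 2, 10, 0]

Message polynomial: m(x) = 8 + 2·x (mod 11).
For each evaluation point α_i, compute m(α_i) mod 11:
  α_1 = 2: Horner steps 2 → 1, so m(2) = 1.
  α_2 = 8: Horner steps 2 → 2, so m(8) = 2.
  α_3 = 1: Horner steps 2 → 10, so m(1) = 10.
  α_4 = 7: Horner steps 2 → 0, so m(7) = 0.
Codeword c = [1, 2, 10, 0] ∈ F_11^4.


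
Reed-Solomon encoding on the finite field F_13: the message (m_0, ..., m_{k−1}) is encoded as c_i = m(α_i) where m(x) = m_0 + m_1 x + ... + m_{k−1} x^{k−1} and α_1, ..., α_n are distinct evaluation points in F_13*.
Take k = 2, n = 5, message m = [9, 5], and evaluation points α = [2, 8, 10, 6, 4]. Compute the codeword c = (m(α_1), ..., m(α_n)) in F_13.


c = [6, 10, 7, 0, 3]

Message polynomial: m(x) = 9 + 5·x (mod 13).
For each evaluation point α_i, compute m(α_i) mod 13:
  α_1 = 2: Horner steps 5 → 6, so m(2) = 6.
  α_2 = 8: Horner steps 5 → 10, so m(8) = 10.
  α_3 = 10: Horner steps 5 → 7, so m(10) = 7.
  α_4 = 6: Horner steps 5 → 0, so m(6) = 0.
  α_5 = 4: Horner steps 5 → 3, so m(4) = 3.
Codeword c = [6, 10, 7, 0, 3] ∈ F_13^5.


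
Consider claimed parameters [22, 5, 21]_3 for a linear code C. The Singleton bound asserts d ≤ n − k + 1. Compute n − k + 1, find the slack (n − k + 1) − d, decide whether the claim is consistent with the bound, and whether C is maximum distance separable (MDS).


Singleton RHS = n − k + 1 = 18, slack = -3, bound violated (no such code; not MDS).

Singleton bound: d ≤ n − k + 1.
Here n = 22, k = 5, so n − k + 1 = 18.
Given d = 21, check d ≤ 18: NO.
Slack = (n − k + 1) − d = -3.
The slack is negative: d = 21 exceeds n − k + 1 = 18 by 3, so the Singleton bound is violated and no linear [22, 5, 21]_3 code can exist. In particular it is not MDS (MDS requires d = n − k + 1 exactly).
Description: the claimed parameters are [22, 5, 21]_3; such a code would be impossible (violates the Singleton bound).


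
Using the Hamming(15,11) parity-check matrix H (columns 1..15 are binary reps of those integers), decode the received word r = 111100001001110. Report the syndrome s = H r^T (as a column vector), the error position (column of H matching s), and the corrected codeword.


s = (0, 0, 1, 0)^T, error position = 2, corrected codeword c = 101100001001110

Compute s = H r^T mod 2 one row at a time:
  s_1 = 0 + 1 + 0 + 0 + 1 + 1 + 1 + 0 = 4 ≡ 0 (mod 2).
  s_2 = 1 + 0 + 0 + 0 + 1 + 1 + 1 + 0 = 4 ≡ 0 (mod 2).
  s_3 = 1 + 1 + 0 + 0 + 0 + 0 + 1 + 0 = 3 ≡ 1 (mod 2).
  s_4 = 1 + 1 + 0 + 0 + 1 + 0 + 1 + 0 = 4 ≡ 0 (mod 2).
s = (0, 0, 1, 0)^T — this equals column 2 of H (binary 0010), so error is at position 2.
Correct: flip bit 2 of r = 111100001001110 to get c = 101100001001110.


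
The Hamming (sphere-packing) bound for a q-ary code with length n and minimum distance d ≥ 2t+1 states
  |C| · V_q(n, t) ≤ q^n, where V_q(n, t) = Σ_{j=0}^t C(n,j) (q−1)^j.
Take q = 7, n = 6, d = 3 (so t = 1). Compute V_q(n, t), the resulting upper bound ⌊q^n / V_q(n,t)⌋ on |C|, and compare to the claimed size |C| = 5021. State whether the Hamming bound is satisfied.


V_q(n, t) = 37, q^n = 117649, Hamming bound = 3179, |C| = 5021 > bound (violated).

Step 1: Compute V_q(n, t) = Σ_{j=0}^1 C(n, j) (q−1)^j.
  j = 0: C(6,0)·(6)^0 = 1·1 = 1.
  j = 1: C(6,1)·(6)^1 = 6·6 = 36.
  V_q(n, t) = 1 + 36 = 37.
Step 2: q^n = 7^6 = 117649.
Step 3: Hamming bound ⌊q^n / V_q(n,t)⌋ = ⌊117649/37⌋ = 3179.
Step 4: Compare |C| = 5021 to 3179: violated.
The claimed |C| lies above the Hamming bound, so no 7-ary code of length 6 with d ≥ 3 can have 5021 codewords.


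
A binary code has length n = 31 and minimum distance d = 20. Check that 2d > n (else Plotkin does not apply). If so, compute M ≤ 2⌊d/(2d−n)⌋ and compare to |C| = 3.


Plotkin bound M ≤ 4; given |C| = 3 ≤ bound (satisfied).

Check applicability: 2d = 40, n = 31.
2d − n = 9 > 0, so Plotkin applies.
Compute d/(2d−n) = 20/9 ≈ 2.2222.
⌊d/(2d−n)⌋ = 2.
Plotkin bound: M ≤ 2·2 = 4.
Given |C| = 3, check: satisfied.
This |C| is below the Plotkin bound.


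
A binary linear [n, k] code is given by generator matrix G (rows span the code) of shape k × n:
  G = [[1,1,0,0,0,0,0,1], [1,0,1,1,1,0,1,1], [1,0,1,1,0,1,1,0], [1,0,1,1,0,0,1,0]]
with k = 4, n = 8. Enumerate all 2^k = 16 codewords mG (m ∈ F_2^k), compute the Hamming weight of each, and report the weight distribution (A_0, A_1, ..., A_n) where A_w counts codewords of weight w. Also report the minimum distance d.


Weight distribution: A_0 = 1, A_1 = 1, A_2 = 1, A_3 = 3, A_4 = 3, A_5 = 3, A_6 = 3, A_7 = 1. Minimum distance d = 1.

Enumerate all 2^4 = 16 messages m ∈ F_2^4.
For each, compute codeword c = mG in F_2^8, then tally its weight.
  m = 0000 → c = 00000000, weight = 0.
  m = 1000 → c = 11000001, weight = 3.
  m = 0100 → c = 10111011, weight = 6.
  m = 1100 → c = 01111010, weight = 5.
  m = 0010 → c = 10110110, weight = 5.
  m = 1010 → c = 01110111, weight = 6.
  m = 0110 → c = 00001101, weight = 3.
  m = 1110 → c = 11001100, weight = 4.
  m = 0001 → c = 10110010, weight = 4.
  m = 1001 → c = 01110011, weight = 5.
  m = 0101 → c = 00001001, weight = 2.
  m = 1101 → c = 11001000, weight = 3.
  m = 0011 → c = 00000100, weight = 1.
  m = 1011 → c = 11000101, weight = 4.
  m = 0111 → c = 10111111, weight = 7.
  m = 1111 → c = 01111110, weight = 6.
Tally weights:
  weight 0: 1 codewords.
  weight 1: 1 codewords.
  weight 2: 1 codewords.
  weight 3: 3 codewords.
  weight 4: 3 codewords.
  weight 5: 3 codewords.
  weight 6: 3 codewords.
  weight 7: 1 codewords.
Minimum distance d = smallest w > 0 with A_w > 0 = 1.
Sanity: Σ A_w = 16 = 2^4 = 16 ✓.


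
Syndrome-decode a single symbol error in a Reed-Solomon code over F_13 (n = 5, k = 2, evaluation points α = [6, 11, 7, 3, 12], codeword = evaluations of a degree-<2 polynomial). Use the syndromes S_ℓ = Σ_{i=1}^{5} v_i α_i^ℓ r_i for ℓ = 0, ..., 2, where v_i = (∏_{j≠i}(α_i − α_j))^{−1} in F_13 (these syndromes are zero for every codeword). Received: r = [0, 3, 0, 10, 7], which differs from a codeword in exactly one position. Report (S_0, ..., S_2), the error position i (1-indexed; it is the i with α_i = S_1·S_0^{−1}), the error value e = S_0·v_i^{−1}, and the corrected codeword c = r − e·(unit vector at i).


S = (4, 11, 1), error at position 1, error magnitude e = 4, c = [9, 3, 0, 10, 7].

Step 1: column multipliers v_i = (∏_{j≠i}(α_i − α_j))^{−1} mod 13.
  i = 1 (α = 6): (6−11)(6−7)(6−3)(6−12) = (−5)·(−1)·3·(−6) = −90 ≡ 1, so v_1 = 1^{−1} = 1 (mod 13).
  i = 2 (α = 11): (11−6)(11−7)(11−3)(11−12) = 5·4·8·(−1) = −160 ≡ 9, so v_2 = 9^{−1} = 3 (mod 13).
  i = 3 (α = 7): (7−6)(7−11)(7−3)(7−12) = 1·(−4)·4·(−5) = 80 ≡ 2, so v_3 = 2^{−1} = 7 (mod 13).
  i = 4 (α = 3): (3−6)(3−11)(3−7)(3−12) = (−3)·(−8)·(−4)·(−9) = 864 ≡ 6, so v_4 = 6^{−1} = 11 (mod 13).
  i = 5 (α = 12): (12−6)(12−11)(12−7)(12−3) = 6·1·5·9 = 270 ≡ 10, so v_5 = 10^{−1} = 4 (mod 13).
  v = [1, 3, 7, 11, 4].
Step 2: syndromes of r = [0, 3, 0, 10, 7] (all sums mod 13).
  S_0 = Σ v_i r_i = 1·0 + 3·3 + 7·0 + 11·10 + 4·7 = 147 ≡ 4.
  S_1 = Σ v_i α_i r_i = 1·6·0 + 3·11·3 + 7·7·0 + 11·3·10 + 4·12·7 = 765 ≡ 11.
  α_i^2 mod 13 = [10, 4, 10, 9, 1].
  S_2 = Σ v_i α_i^2 r_i = 1·10·0 + 3·4·3 + 7·10·0 + 11·9·10 + 4·1·7 = 1054 ≡ 1.
  S = (4, 11, 1) ≠ 0, so r is not a codeword (an error is present).
Step 3: locate the error. For a single error e at position i, S_ℓ = v_i·e·α_i^ℓ, so α_err = S_1/S_0.
  S_0^{−1} = 4^{−1} = 10 (mod 13), so α_err = 11·10 = 110 ≡ 6 = α_1. Error position i = 1.
  Consistency check: S_2/S_1 = 1·6 = 6 ≡ 6 = α_err ✓ (single-error assumption holds).
Step 4: error magnitude e = S_0/v_1 = S_0·∏_{j≠1}(α_1 − α_j) = 4·1 = 4 ≡ 4 (mod 13).
Step 5: correct position 1: c_1 = r_1 − e = 0 − 4 ≡ 9 (mod 13). Hence c = [9, 3, 0, 10, 7].
  Check: interpolating c through the α_i gives m(x) = 11 + 4·x (degree < 2) with m(α_i) = c_i for every i, so c is indeed a codeword.


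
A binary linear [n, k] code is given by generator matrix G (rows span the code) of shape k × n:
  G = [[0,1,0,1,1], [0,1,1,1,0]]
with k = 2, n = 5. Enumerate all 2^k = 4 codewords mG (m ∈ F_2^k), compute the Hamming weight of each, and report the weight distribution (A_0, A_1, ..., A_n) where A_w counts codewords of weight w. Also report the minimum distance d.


Weight distribution: A_0 = 1, A_2 = 1, A_3 = 2. Minimum distance d = 2.

Enumerate all 2^2 = 4 messages m ∈ F_2^2.
For each, compute codeword c = mG in F_2^5, then tally its weight.
  m = 00 → c = 00000, weight = 0.
  m = 10 → c = 01011, weight = 3.
  m = 01 → c = 01110, weight = 3.
  m = 11 → c = 00101, weight = 2.
Tally weights:
  weight 0: 1 codewords.
  weight 2: 1 codewords.
  weight 3: 2 codewords.
Minimum distance d = smallest w > 0 with A_w > 0 = 2.
Sanity: Σ A_w = 4 = 2^2 = 4 ✓.


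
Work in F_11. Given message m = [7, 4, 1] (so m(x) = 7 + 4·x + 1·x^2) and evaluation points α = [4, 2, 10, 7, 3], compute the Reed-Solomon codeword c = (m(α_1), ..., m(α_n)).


c = [6, 8, 4, 7, 6]

Message polynomial: m(x) = 7 + 4·x + 1·x^2 (mod 11).
For each evaluation point α_i, compute m(α_i) mod 11:
  α_1 = 4: Horner steps 1 → 8 → 6, so m(4) = 6.
  α_2 = 2: Horner steps 1 → 6 → 8, so m(2) = 8.
  α_3 = 10: Horner steps 1 → 3 → 4, so m(10) = 4.
  α_4 = 7: Horner steps 1 → 0 → 7, so m(7) = 7.
  α_5 = 3: Horner steps 1 → 7 → 6, so m(3) = 6.
Codeword c = [6, 8, 4, 7, 6] ∈ F_11^5.


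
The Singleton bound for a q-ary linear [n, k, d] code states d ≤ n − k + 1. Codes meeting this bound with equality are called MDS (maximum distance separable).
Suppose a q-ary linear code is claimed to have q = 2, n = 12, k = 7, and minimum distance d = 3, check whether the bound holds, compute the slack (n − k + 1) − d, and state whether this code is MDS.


Singleton RHS = n − k + 1 = 6, slack = 3, bound satisfied, not MDS.

Singleton bound: d ≤ n − k + 1.
Here n = 12, k = 7, so n − k + 1 = 6.
Given d = 3, check d ≤ 6: YES.
Slack = (n − k + 1) − d = 3.
The code is NOT MDS (slack = 3 > 0).
Description: the claimed parameters are [12, 7, 3]_2; such a code would be non-MDS.


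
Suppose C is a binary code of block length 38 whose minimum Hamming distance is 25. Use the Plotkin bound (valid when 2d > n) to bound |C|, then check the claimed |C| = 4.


Plotkin bound M ≤ 4; given |C| = 4 ≤ bound (satisfied).

Check applicability: 2d = 50, n = 38.
2d − n = 12 > 0, so Plotkin applies.
Compute d/(2d−n) = 25/12 ≈ 2.0833.
⌊d/(2d−n)⌋ = 2.
Plotkin bound: M ≤ 2·2 = 4.
Given |C| = 4, check: satisfied.
This |C| is at the Plotkin bound.


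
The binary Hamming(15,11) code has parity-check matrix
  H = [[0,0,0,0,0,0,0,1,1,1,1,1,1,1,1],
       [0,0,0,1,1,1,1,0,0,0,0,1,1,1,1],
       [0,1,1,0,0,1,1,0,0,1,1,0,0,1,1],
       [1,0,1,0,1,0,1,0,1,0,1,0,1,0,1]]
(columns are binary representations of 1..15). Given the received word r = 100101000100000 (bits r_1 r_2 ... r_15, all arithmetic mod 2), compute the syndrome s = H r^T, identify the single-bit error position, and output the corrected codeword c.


s = (1, 0, 0, 1)^T, error position = 9, corrected codeword c = 100101001100000

Compute s = H r^T mod 2 one row at a time:
  s_1 = 0 + 0 + 1 + 0 + 0 + 0 + 0 + 0 = 1 ≡ 1 (mod 2).
  s_2 = 1 + 0 + 1 + 0 + 0 + 0 + 0 + 0 = 2 ≡ 0 (mod 2).
  s_3 = 0 + 0 + 1 + 0 + 1 + 0 + 0 + 0 = 2 ≡ 0 (mod 2).
  s_4 = 1 + 0 + 0 + 0 + 0 + 0 + 0 + 0 = 1 ≡ 1 (mod 2).
s = (1, 0, 0, 1)^T — this equals column 9 of H (binary 1001), so error is at position 9.
Correct: flip bit 9 of r = 100101000100000 to get c = 100101001100000.


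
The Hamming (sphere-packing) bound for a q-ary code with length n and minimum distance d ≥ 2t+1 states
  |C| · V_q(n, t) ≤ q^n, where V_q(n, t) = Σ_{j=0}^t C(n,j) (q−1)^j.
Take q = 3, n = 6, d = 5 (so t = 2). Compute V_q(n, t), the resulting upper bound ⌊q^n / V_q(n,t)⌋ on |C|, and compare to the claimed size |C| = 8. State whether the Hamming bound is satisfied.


V_q(n, t) = 73, q^n = 729, Hamming bound = 9, |C| = 8 ≤ bound (satisfied).

Step 1: Compute V_q(n, t) = Σ_{j=0}^2 C(n, j) (q−1)^j.
  j = 0: C(6,0)·(2)^0 = 1·1 = 1.
  j = 1: C(6,1)·(2)^1 = 6·2 = 12.
  j = 2: C(6,2)·(2)^2 = 15·4 = 60.
  V_q(n, t) = 1 + 12 + 60 = 73.
Step 2: q^n = 3^6 = 729.
Step 3: Hamming bound ⌊q^n / V_q(n,t)⌋ = ⌊729/73⌋ = 9.
Step 4: Compare |C| = 8 to 9: satisfied.
The claimed |C| lies below the Hamming bound.


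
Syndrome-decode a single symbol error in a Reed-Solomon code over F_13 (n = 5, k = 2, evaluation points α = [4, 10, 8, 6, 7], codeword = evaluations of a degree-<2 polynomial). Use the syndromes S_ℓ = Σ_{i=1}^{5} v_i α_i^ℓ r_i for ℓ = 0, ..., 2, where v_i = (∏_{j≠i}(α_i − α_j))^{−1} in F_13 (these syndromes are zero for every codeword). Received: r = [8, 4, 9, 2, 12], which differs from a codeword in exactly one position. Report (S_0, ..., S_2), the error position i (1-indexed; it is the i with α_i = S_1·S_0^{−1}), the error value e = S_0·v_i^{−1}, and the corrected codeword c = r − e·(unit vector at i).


S = (1, 10, 9), error at position 2, error magnitude e = 1, c = [8, 3, 9, 2, 12].

Step 1: column multipliers v_i = (∏_{j≠i}(α_i − α_j))^{−1} mod 13.
  i = 1 (α = 4): (4−10)(4−8)(4−6)(4−7) = (−6)·(−4)·(−2)·(−3) = 144 ≡ 1, so v_1 = 1^{−1} = 1 (mod 13).
  i = 2 (α = 10): (10−4)(10−8)(10−6)(10−7) = 6·2·4·3 = 144 ≡ 1, so v_2 = 1^{−1} = 1 (mod 13).
  i = 3 (α = 8): (8−4)(8−10)(8−6)(8−7) = 4·(−2)·2·1 = −16 ≡ 10, so v_3 = 10^{−1} = 4 (mod 13).
  i = 4 (α = 6): (6−4)(6−10)(6−8)(6−7) = 2·(−4)·(−2)·(−1) = −16 ≡ 10, so v_4 = 10^{−1} = 4 (mod 13).
  i = 5 (α = 7): (7−4)(7−10)(7−8)(7−6) = 3·(−3)·(−1)·1 = 9 ≡ 9, so v_5 = 9^{−1} = 3 (mod 13).
  v = [1, 1, 4, 4, 3].
Step 2: syndromes of r = [8, 4, 9, 2, 12] (all sums mod 13).
  S_0 = Σ v_i r_i = 1·8 + 1·4 + 4·9 + 4·2 + 3·12 = 92 ≡ 1.
  S_1 = Σ v_i α_i r_i = 1·4·8 + 1·10·4 + 4·8·9 + 4·6·2 + 3·7·12 = 660 ≡ 10.
  α_i^2 mod 13 = [3, 9, 12, 10, 10].
  S_2 = Σ v_i α_i^2 r_i = 1·3·8 + 1·9·4 + 4·12·9 + 4·10·2 + 3·10·12 = 932 ≡ 9.
  S = (1, 10, 9) ≠ 0, so r is not a codeword (an error is present).
Step 3: locate the error. For a single error e at position i, S_ℓ = v_i·e·α_i^ℓ, so α_err = S_1/S_0.
  S_0^{−1} = 1^{−1} = 1 (mod 13), so α_err = 10·1 = 10 ≡ 10 = α_2. Error position i = 2.
  Consistency check: S_2/S_1 = 9·4 = 36 ≡ 10 = α_err ✓ (single-error assumption holds).
Step 4: error magnitude e = S_0/v_2 = S_0·∏_{j≠2}(α_2 − α_j) = 1·1 = 1 ≡ 1 (mod 13).
Step 5: correct position 2: c_2 = r_2 − e = 4 − 1 ≡ 3 (mod 13). Hence c = [8, 3, 9, 2, 12].
  Check: interpolating c through the α_i gives m(x) = 7 + 10·x (degree < 2) with m(α_i) = c_i for every i, so c is indeed a codeword.


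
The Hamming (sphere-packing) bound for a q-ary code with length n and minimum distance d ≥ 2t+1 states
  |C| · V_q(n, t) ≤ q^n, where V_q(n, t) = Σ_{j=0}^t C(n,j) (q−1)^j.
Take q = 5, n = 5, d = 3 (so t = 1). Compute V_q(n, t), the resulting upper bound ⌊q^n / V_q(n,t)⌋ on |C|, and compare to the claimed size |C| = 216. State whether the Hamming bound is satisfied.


V_q(n, t) = 21, q^n = 3125, Hamming bound = 148, |C| = 216 > bound (violated).

Step 1: Compute V_q(n, t) = Σ_{j=0}^1 C(n, j) (q−1)^j.
  j = 0: C(5,0)·(4)^0 = 1·1 = 1.
  j = 1: C(5,1)·(4)^1 = 5·4 = 20.
  V_q(n, t) = 1 + 20 = 21.
Step 2: q^n = 5^5 = 3125.
Step 3: Hamming bound ⌊q^n / V_q(n,t)⌋ = ⌊3125/21⌋ = 148.
Step 4: Compare |C| = 216 to 148: violated.
The claimed |C| lies above the Hamming bound, so no 5-ary code of length 5 with d ≥ 3 can have 216 codewords.


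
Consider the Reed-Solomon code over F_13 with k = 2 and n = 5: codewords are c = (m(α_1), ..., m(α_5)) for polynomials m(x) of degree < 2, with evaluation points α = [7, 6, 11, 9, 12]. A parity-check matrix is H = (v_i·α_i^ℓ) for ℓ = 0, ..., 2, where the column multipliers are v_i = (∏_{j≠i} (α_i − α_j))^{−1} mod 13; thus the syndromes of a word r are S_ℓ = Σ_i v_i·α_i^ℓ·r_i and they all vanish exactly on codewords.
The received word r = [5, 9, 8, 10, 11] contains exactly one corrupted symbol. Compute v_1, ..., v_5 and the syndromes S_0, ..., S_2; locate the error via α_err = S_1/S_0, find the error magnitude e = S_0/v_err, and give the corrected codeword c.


S = (7, 12, 2), error at position 3, error magnitude e = 6, c = [5, 9, 2, 10, 11].

Step 1: column multipliers v_i = (∏_{j≠i}(α_i − α_j))^{−1} mod 13.
  i = 1 (α = 7): (7−6)(7−11)(7−9)(7−12) = 1·(−4)·(−2)·(−5) = −40 ≡ 12, so v_1 = 12^{−1} = 12 (mod 13).
  i = 2 (α = 6): (6−7)(6−11)(6−9)(6−12) = (−1)·(−5)·(−3)·(−6) = 90 ≡ 12, so v_2 = 12^{−1} = 12 (mod 13).
  i = 3 (α = 11): (11−7)(11−6)(11−9)(11−12) = 4·5·2·(−1) = −40 ≡ 12, so v_3 = 12^{−1} = 12 (mod 13).
  i = 4 (α = 9): (9−7)(9−6)(9−11)(9−12) = 2·3·(−2)·(−3) = 36 ≡ 10, so v_4 = 10^{−1} = 4 (mod 13).
  i = 5 (α = 12): (12−7)(12−6)(12−11)(12−9) = 5·6·1·3 = 90 ≡ 12, so v_5 = 12^{−1} = 12 (mod 13).
  v = [12, 12, 12, 4, 12].
Step 2: syndromes of r = [5, 9, 8, 10, 11] (all sums mod 13).
  S_0 = Σ v_i r_i = 12·5 + 12·9 + 12·8 + 4·10 + 12·11 = 436 ≡ 7.
  S_1 = Σ v_i α_i r_i = 12·7·5 + 12·6·9 + 12·11·8 + 4·9·10 + 12·12·11 = 4068 ≡ 12.
  α_i^2 mod 13 = [10, 10, 4, 3, 1].
  S_2 = Σ v_i α_i^2 r_i = 12·10·5 + 12·10·9 + 12·4·8 + 4·3·10 + 12·1·11 = 2316 ≡ 2.
  S = (7, 12, 2) ≠ 0, so r is not a codeword (an error is present).
Step 3: locate the error. For a single error e at position i, S_ℓ = v_i·e·α_i^ℓ, so α_err = S_1/S_0.
  S_0^{−1} = 7^{−1} = 2 (mod 13), so α_err = 12·2 = 24 ≡ 11 = α_3. Error position i = 3.
  Consistency check: S_2/S_1 = 2·12 = 24 ≡ 11 = α_err ✓ (single-error assumption holds).
Step 4: error magnitude e = S_0/v_3 = S_0·∏_{j≠3}(α_3 − α_j) = 7·12 = 84 ≡ 6 (mod 13).
Step 5: correct position 3: c_3 = r_3 − e = 8 − 6 ≡ 2 (mod 13). Hence c = [5, 9, 2, 10, 11].
  Check: interpolating c through the α_i gives m(x) = 7 + 9·x (degree < 2) with m(α_i) = c_i for every i, so c is indeed a codeword.


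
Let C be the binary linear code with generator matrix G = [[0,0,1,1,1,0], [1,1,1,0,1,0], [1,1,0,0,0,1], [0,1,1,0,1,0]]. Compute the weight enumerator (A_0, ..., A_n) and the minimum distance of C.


Weight distribution: A_0 = 1, A_1 = 1, A_2 = 3, A_3 = 6, A_4 = 3, A_5 = 1, A_6 = 1. Minimum distance d = 1.

Enumerate all 2^4 = 16 messages m ∈ F_2^4.
For each, compute codeword c = mG in F_2^6, then tally its weight.
  m = 0000 → c = 000000, weight = 0.
  m = 1000 → c = 001110, weight = 3.
  m = 0100 → c = 111010, weight = 4.
  m = 1100 → c = 110100, weight = 3.
  m = 0010 → c = 110001, weight = 3.
  m = 1010 → c = 111111, weight = 6.
  m = 0110 → c = 001011, weight = 3.
  m = 1110 → c = 000101, weight = 2.
  m = 0001 → c = 011010, weight = 3.
  m = 1001 → c = 010100, weight = 2.
  m = 0101 → c = 100000, weight = 1.
  m = 1101 → c = 101110, weight = 4.
  m = 0011 → c = 101011, weight = 4.
  m = 1011 → c = 100101, weight = 3.
  m = 0111 → c = 010001, weight = 2.
  m = 1111 → c = 011111, weight = 5.
Tally weights:
  weight 0: 1 codewords.
  weight 1: 1 codewords.
  weight 2: 3 codewords.
  weight 3: 6 codewords.
  weight 4: 3 codewords.
  weight 5: 1 codewords.
  weight 6: 1 codewords.
Minimum distance d = smallest w > 0 with A_w > 0 = 1.
Sanity: Σ A_w = 16 = 2^4 = 16 ✓.


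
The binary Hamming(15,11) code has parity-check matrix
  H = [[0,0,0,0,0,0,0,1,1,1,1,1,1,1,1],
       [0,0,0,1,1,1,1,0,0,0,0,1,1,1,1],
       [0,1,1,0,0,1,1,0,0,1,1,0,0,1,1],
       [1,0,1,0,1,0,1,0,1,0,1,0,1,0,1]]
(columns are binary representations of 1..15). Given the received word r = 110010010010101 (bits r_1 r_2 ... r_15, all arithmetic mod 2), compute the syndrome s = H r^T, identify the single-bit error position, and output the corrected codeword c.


s = (0, 1, 1, 1)^T, error position = 7, corrected codeword c = 110010110010101

Compute s = H r^T mod 2 one row at a time:
  s_1 = 1 + 0 + 0 + 1 + 0 + 1 + 0 + 1 = 4 ≡ 0 (mod 2).
  s_2 = 0 + 1 + 0 + 0 + 0 + 1 + 0 + 1 = 3 ≡ 1 (mod 2).
  s_3 = 1 + 0 + 0 + 0 + 0 + 1 + 0 + 1 = 3 ≡ 1 (mod 2).
  s_4 = 1 + 0 + 1 + 0 + 0 + 1 + 1 + 1 = 5 ≡ 1 (mod 2).
s = (0, 1, 1, 1)^T — this equals column 7 of H (binary 0111), so error is at position 7.
Correct: flip bit 7 of r = 110010010010101 to get c = 110010110010101.
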